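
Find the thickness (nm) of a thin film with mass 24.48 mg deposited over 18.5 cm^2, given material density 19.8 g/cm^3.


Convert: m = 24.48 mg = 2.4480e-05 kg, A = 18.5 cm^2 = 1.8500e-03 m^2, rho = 19.8 g/cm^3 = 19800 kg/m^3
t = m / (A * rho)
t = 2.4480e-05 / (1.8500e-03 * 19800)
t = 6.6830e-07 m = 668.3 nm

668.3


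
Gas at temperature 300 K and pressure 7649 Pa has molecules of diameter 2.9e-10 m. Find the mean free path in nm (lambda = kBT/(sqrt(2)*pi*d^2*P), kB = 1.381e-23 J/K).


Mean free path: lambda = kB*T / (sqrt(2) * pi * d^2 * P)
lambda = 1.381e-23 * 300 / (sqrt(2) * pi * (2.9e-10)^2 * 7649)
lambda = 1.4496e-06 m
lambda = 1449.6 nm

1449.6


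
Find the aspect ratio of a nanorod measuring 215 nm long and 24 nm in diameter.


Aspect ratio AR = length / diameter
AR = 215 / 24
AR = 8.96

8.96


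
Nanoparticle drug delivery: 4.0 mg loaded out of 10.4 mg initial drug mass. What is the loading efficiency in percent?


Drug loading efficiency = (drug loaded / drug initial) * 100
DLE = 4.0 / 10.4 * 100
DLE = 0.3846 * 100
DLE = 38.46%

38.46


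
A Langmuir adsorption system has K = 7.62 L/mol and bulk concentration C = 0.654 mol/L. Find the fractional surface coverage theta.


Langmuir isotherm: theta = K*C / (1 + K*C)
K*C = 7.62 * 0.654 = 4.98348
theta = 4.98348 / (1 + 4.98348) = 4.98348 / 5.98348
theta = 0.8329

0.8329


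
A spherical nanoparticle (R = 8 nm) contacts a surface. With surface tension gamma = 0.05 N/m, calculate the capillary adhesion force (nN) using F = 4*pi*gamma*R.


Convert radius: R = 8 nm = 8e-09 m
F = 4 * pi * gamma * R
F = 4 * pi * 0.05 * 8e-09
F = 5.02655e-09 N = 5.0265 nN

5.0265


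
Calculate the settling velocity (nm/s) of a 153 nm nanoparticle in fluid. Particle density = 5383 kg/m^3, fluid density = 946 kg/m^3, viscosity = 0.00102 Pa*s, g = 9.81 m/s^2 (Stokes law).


Radius R = 153/2 nm = 7.65e-08 m
Density difference = 5383 - 946 = 4437 kg/m^3
v = 2 * R^2 * (rho_p - rho_f) * g / (9 * eta)
v = 2 * (7.65e-08)^2 * 4437 * 9.81 / (9 * 0.00102)
v = 5.54969e-08 m/s = 55.4969 nm/s

55.4969


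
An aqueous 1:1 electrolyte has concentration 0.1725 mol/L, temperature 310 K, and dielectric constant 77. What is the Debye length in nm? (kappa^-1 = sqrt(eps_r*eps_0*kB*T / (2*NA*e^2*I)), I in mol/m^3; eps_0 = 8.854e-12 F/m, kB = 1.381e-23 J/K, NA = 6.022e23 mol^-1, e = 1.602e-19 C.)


Ionic strength I = 0.1725 * 1^2 * 1000 = 172.5 mol/m^3
kappa^-1 = sqrt(77 * 8.854e-12 * 1.381e-23 * 310 / (2 * 6.022e23 * (1.602e-19)^2 * 172.5))
kappa^-1 = 0.74 nm

0.74


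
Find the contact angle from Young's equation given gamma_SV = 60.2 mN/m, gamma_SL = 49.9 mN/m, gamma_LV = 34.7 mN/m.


cos(theta) = (gamma_SV - gamma_SL) / gamma_LV
cos(theta) = (60.2 - 49.9) / 34.7
cos(theta) = 0.29683
theta = arccos(0.29683) = 72.73 degrees

72.73


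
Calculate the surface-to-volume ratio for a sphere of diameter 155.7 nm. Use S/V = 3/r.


Radius r = 155.7/2 = 77.85 nm
S/V = 3 / r = 3 / 77.85
S/V = 0.0385 nm^-1

0.0385


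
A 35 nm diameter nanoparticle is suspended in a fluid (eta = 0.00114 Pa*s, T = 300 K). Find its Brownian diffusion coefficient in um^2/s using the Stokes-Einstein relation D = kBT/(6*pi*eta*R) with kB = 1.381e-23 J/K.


Radius R = 35/2 = 17.5 nm = 1.75e-08 m
D = kB*T / (6*pi*eta*R)
D = 1.381e-23 * 300 / (6 * pi * 0.00114 * 1.75e-08)
D = 1.10172e-11 m^2/s = 11.017 um^2/s

11.017


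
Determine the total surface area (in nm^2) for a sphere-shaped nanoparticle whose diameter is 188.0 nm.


Radius r = 188.0/2 = 94 nm
Surface area SA = 4 * pi * r^2
SA = 4 * pi * (94)^2
SA = 111036.45 nm^2

111036.45


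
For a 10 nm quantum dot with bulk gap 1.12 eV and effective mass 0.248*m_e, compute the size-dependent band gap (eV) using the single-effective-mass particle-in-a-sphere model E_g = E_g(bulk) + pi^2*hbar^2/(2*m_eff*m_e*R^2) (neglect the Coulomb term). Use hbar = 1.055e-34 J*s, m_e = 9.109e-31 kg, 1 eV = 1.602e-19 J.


Radius R = 10/2 nm = 5e-09 m
Confinement energy dE = pi^2 * hbar^2 / (2 * m_eff * m_e * R^2)
dE = pi^2 * (1.055e-34)^2 / (2 * 0.248 * 9.109e-31 * (5e-09)^2) J, divided by 1.602e-19 J/eV
dE = 0.0607 eV
Total band gap = E_g(bulk) + dE = 1.12 + 0.0607 = 1.1807 eV

1.1807


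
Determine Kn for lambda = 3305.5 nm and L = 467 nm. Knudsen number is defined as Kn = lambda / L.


Knudsen number Kn = lambda / L
Kn = 3305.5 / 467
Kn = 7.0782

7.0782


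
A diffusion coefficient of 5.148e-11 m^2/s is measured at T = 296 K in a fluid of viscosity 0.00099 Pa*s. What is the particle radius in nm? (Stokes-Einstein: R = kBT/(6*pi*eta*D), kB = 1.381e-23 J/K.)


Stokes-Einstein: R = kB*T / (6*pi*eta*D)
R = 1.381e-23 * 296 / (6 * pi * 0.00099 * 5.148e-11)
R = 4.25511e-09 m = 4.26 nm

4.26


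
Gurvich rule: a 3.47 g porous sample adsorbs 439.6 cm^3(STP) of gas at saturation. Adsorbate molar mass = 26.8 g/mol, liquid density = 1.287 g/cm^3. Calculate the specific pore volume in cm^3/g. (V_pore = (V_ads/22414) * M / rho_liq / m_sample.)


Moles adsorbed n = V_ads / 22414 = 439.6 / 22414 = 1.961274e-02 mol
Liquid volume V_liq = n * M / rho_liq = 1.961274e-02 * 26.8 / 1.287 = 0.40841 cm^3
Specific pore volume V_pore = V_liq / m_sample = 0.40841 / 3.47
V_pore = 0.1177 cm^3/g

0.1177


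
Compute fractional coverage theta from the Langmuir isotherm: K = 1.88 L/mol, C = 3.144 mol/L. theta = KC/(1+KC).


Langmuir isotherm: theta = K*C / (1 + K*C)
K*C = 1.88 * 3.144 = 5.91072
theta = 5.91072 / (1 + 5.91072) = 5.91072 / 6.91072
theta = 0.8553

0.8553


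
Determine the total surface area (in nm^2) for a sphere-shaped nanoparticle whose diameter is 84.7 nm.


Radius r = 84.7/2 = 42.35 nm
Surface area SA = 4 * pi * r^2
SA = 4 * pi * (42.35)^2
SA = 22538.07 nm^2

22538.07


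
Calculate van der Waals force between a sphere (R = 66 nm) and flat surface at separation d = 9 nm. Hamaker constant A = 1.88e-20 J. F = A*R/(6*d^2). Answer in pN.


Convert to SI: R = 66 nm = 6.6e-08 m, d = 9 nm = 9e-09 m
F = A * R / (6 * d^2)
F = 1.88e-20 * 6.6e-08 / (6 * (9e-09)^2)
F = 2.55309e-12 N = 2.553 pN

2.553


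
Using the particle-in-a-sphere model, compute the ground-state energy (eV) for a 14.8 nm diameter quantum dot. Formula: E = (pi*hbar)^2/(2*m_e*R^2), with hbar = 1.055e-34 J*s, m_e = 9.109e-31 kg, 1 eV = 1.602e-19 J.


Radius R = 14.8/2 = 7.4 nm = 7.4e-09 m
E = (pi * 1.055e-34)^2 / (2 * 9.109e-31 * (7.4e-09)^2)
E(J) = 1.10113e-21
E = E(J) / 1.602e-19 = 0.0069 eV

0.0069


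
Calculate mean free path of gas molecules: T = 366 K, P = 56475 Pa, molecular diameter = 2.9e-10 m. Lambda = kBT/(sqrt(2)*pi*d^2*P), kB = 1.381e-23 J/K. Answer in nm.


Mean free path: lambda = kB*T / (sqrt(2) * pi * d^2 * P)
lambda = 1.381e-23 * 366 / (sqrt(2) * pi * (2.9e-10)^2 * 56475)
lambda = 2.39529e-07 m
lambda = 239.53 nm

239.53


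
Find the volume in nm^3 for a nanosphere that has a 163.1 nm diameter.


Radius r = 163.1/2 = 81.55 nm
Volume V = (4/3) * pi * r^3
V = (4/3) * pi * (81.55)^3
V = 2271749.84 nm^3

2271749.84


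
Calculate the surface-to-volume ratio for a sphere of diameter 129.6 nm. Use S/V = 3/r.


Radius r = 129.6/2 = 64.8 nm
S/V = 3 / r = 3 / 64.8
S/V = 0.0463 nm^-1

0.0463


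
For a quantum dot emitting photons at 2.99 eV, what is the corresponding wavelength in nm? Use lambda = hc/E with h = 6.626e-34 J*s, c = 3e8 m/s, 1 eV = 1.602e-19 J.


Convert energy: E = 2.99 eV = 2.99 * 1.602e-19 = 4.78998e-19 J
lambda = h*c / E = 6.626e-34 * 3e8 / 4.78998e-19
lambda = 4.14991e-07 m = 415.0 nm

415.0


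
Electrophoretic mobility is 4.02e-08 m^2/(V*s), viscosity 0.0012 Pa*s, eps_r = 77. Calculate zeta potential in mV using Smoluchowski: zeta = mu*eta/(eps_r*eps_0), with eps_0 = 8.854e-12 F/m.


Smoluchowski equation: zeta = mu * eta / (eps_r * eps_0)
zeta = 4.02e-08 * 0.0012 / (77 * 8.854e-12)
zeta = 0.070758 V = 70.76 mV

70.76


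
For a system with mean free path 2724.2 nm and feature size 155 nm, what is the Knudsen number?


Knudsen number Kn = lambda / L
Kn = 2724.2 / 155
Kn = 17.5755

17.5755


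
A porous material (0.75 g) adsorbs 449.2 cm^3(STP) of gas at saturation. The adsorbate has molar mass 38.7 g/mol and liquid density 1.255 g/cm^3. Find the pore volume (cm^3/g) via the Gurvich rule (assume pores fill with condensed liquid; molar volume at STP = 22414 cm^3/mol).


Moles adsorbed n = V_ads / 22414 = 449.2 / 22414 = 2.004105e-02 mol
Liquid volume V_liq = n * M / rho_liq = 2.004105e-02 * 38.7 / 1.255 = 0.61800 cm^3
Specific pore volume V_pore = V_liq / m_sample = 0.61800 / 0.75
V_pore = 0.824 cm^3/g

0.824


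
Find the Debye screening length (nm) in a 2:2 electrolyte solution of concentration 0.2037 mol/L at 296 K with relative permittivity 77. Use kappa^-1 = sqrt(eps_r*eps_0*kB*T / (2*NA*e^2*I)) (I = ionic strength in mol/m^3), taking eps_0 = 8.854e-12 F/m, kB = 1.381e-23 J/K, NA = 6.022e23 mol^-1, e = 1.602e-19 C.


Ionic strength I = 0.2037 * 2^2 * 1000 = 814.8 mol/m^3
kappa^-1 = sqrt(77 * 8.854e-12 * 1.381e-23 * 296 / (2 * 6.022e23 * (1.602e-19)^2 * 814.8))
kappa^-1 = 0.333 nm

0.333


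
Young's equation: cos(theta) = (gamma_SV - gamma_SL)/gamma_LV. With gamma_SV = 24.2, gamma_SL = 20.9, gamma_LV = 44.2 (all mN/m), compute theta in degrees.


cos(theta) = (gamma_SV - gamma_SL) / gamma_LV
cos(theta) = (24.2 - 20.9) / 44.2
cos(theta) = 0.074661
theta = arccos(0.074661) = 85.72 degrees

85.72


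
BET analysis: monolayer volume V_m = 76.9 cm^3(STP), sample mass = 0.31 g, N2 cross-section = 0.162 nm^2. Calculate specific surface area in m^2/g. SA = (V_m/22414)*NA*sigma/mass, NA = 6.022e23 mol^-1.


Number of moles in monolayer = V_m / 22414 = 76.9 / 22414 = 0.00343089
Number of molecules = moles * NA = 0.00343089 * 6.022e23
SA = molecules * sigma / mass
SA = (76.9 / 22414) * 6.022e23 * 0.162e-18 / 0.31
SA = 1079.7 m^2/g

1079.7


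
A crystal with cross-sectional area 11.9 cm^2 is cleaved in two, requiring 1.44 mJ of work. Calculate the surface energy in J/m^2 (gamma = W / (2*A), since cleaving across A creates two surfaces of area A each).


Convert: A = 11.9 cm^2 = 0.00119 m^2, W = 1.44 mJ = 0.00144 J
Cleaving exposes two faces of area A, so total new surface = 2*A and gamma = W / (2*A)
gamma = 0.00144 / (2 * 0.00119)
gamma = 0.605 J/m^2

0.605


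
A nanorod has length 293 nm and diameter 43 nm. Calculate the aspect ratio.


Aspect ratio AR = length / diameter
AR = 293 / 43
AR = 6.81

6.81


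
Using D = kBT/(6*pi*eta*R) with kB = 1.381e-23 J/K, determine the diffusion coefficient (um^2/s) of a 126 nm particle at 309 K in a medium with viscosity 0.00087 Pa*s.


Radius R = 126/2 = 63 nm = 6.3e-08 m
D = kB*T / (6*pi*eta*R)
D = 1.381e-23 * 309 / (6 * pi * 0.00087 * 6.3e-08)
D = 4.13039e-12 m^2/s = 4.13 um^2/s

4.13


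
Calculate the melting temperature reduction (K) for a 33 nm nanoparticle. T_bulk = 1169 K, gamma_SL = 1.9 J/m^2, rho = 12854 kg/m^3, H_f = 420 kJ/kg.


Radius R = 33/2 = 16.5 nm = 1.65e-08 m
Convert H_f = 420 kJ/kg = 420000 J/kg
dT = 2 * gamma_SL * T_bulk / (rho * H_f * R)
dT = 2 * 1.9 * 1169 / (12854 * 420000 * 1.65e-08)
dT = 49.9 K

49.9


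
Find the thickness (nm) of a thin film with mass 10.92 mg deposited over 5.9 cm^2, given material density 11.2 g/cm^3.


Convert: m = 10.92 mg = 1.0920e-05 kg, A = 5.9 cm^2 = 5.9000e-04 m^2, rho = 11.2 g/cm^3 = 11200 kg/m^3
t = m / (A * rho)
t = 1.0920e-05 / (5.9000e-04 * 11200)
t = 1.6525e-06 m = 1652.5 nm

1652.5


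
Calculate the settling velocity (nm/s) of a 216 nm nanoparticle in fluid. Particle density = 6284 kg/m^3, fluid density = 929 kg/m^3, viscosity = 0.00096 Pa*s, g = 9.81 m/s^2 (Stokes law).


Radius R = 216/2 nm = 1.08e-07 m
Density difference = 6284 - 929 = 5355 kg/m^3
v = 2 * R^2 * (rho_p - rho_f) * g / (9 * eta)
v = 2 * (1.08e-07)^2 * 5355 * 9.81 / (9 * 0.00096)
v = 1.41838e-07 m/s = 141.8379 nm/s

141.8379


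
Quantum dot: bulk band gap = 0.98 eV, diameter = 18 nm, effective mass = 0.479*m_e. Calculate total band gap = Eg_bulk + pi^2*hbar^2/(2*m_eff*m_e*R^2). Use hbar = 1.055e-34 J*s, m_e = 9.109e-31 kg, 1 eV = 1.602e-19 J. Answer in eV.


Radius R = 18/2 nm = 9e-09 m
Confinement energy dE = pi^2 * hbar^2 / (2 * m_eff * m_e * R^2)
dE = pi^2 * (1.055e-34)^2 / (2 * 0.479 * 9.109e-31 * (9e-09)^2) J, divided by 1.602e-19 J/eV
dE = 0.0097 eV
Total band gap = E_g(bulk) + dE = 0.98 + 0.0097 = 0.9897 eV

0.9897


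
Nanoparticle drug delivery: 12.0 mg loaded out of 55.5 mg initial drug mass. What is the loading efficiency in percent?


Drug loading efficiency = (drug loaded / drug initial) * 100
DLE = 12.0 / 55.5 * 100
DLE = 0.2162 * 100
DLE = 21.62%

21.62


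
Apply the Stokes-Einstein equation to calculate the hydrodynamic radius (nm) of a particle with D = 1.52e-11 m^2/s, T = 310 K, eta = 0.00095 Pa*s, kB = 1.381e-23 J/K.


Stokes-Einstein: R = kB*T / (6*pi*eta*D)
R = 1.381e-23 * 310 / (6 * pi * 0.00095 * 1.52e-11)
R = 1.57285e-08 m = 15.73 nm

15.73


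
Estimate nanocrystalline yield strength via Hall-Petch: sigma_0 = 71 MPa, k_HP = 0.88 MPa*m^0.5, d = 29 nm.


d = 29 nm = 2.9e-08 m
sqrt(d) = 0.0001702939
Hall-Petch contribution = k / sqrt(d) = 0.88 / 0.0001702939 = 5167.5 MPa
sigma = sigma_0 + k/sqrt(d) = 71 + 5167.5 = 5238.5 MPa

5238.5


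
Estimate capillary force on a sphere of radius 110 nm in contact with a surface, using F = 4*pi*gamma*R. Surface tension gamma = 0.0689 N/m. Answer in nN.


Convert radius: R = 110 nm = 1.1e-07 m
F = 4 * pi * gamma * R
F = 4 * pi * 0.0689 * 1.1e-07
F = 9.52405e-08 N = 95.2405 nN

95.2405


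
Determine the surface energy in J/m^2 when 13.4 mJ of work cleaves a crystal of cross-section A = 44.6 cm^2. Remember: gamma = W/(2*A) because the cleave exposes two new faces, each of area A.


Convert: A = 44.6 cm^2 = 0.00446 m^2, W = 13.4 mJ = 0.0134 J
Cleaving exposes two faces of area A, so total new surface = 2*A and gamma = W / (2*A)
gamma = 0.0134 / (2 * 0.00446)
gamma = 1.502 J/m^2

1.502


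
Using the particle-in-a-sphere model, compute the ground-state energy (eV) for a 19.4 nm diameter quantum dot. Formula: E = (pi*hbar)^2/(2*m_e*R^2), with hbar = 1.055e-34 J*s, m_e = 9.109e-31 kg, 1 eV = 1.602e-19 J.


Radius R = 19.4/2 = 9.7 nm = 9.7e-09 m
E = (pi * 1.055e-34)^2 / (2 * 9.109e-31 * (9.7e-09)^2)
E(J) = 6.40856e-22
E = E(J) / 1.602e-19 = 0.004 eV

0.004


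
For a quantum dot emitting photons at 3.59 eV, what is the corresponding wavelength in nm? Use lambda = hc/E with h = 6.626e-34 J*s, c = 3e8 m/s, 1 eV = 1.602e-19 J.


Convert energy: E = 3.59 eV = 3.59 * 1.602e-19 = 5.75118e-19 J
lambda = h*c / E = 6.626e-34 * 3e8 / 5.75118e-19
lambda = 3.45633e-07 m = 345.6 nm

345.6


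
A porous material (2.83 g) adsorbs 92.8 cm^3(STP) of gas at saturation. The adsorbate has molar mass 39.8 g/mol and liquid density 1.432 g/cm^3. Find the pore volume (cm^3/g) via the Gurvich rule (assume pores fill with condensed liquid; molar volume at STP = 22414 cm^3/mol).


Moles adsorbed n = V_ads / 22414 = 92.8 / 22414 = 4.140269e-03 mol
Liquid volume V_liq = n * M / rho_liq = 4.140269e-03 * 39.8 / 1.432 = 0.11507 cm^3
Specific pore volume V_pore = V_liq / m_sample = 0.11507 / 2.83
V_pore = 0.0407 cm^3/g

0.0407


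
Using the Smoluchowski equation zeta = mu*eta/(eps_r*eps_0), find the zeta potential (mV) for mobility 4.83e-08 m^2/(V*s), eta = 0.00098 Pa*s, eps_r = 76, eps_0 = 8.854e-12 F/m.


Smoluchowski equation: zeta = mu * eta / (eps_r * eps_0)
zeta = 4.83e-08 * 0.00098 / (76 * 8.854e-12)
zeta = 0.070343 V = 70.34 mV

70.34


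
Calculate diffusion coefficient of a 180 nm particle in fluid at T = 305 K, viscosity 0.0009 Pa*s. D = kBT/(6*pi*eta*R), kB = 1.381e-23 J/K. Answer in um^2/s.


Radius R = 180/2 = 90 nm = 9e-08 m
D = kB*T / (6*pi*eta*R)
D = 1.381e-23 * 305 / (6 * pi * 0.0009 * 9e-08)
D = 2.75872e-12 m^2/s = 2.759 um^2/s

2.759


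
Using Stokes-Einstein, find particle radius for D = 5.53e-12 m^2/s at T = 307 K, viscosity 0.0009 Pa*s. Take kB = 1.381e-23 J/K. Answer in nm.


Stokes-Einstein: R = kB*T / (6*pi*eta*D)
R = 1.381e-23 * 307 / (6 * pi * 0.0009 * 5.53e-12)
R = 4.51922e-08 m = 45.19 nm

45.19


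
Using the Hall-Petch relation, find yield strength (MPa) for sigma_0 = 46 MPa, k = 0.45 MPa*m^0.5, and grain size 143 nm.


d = 143 nm = 1.43e-07 m
sqrt(d) = 0.0003781534
Hall-Petch contribution = k / sqrt(d) = 0.45 / 0.0003781534 = 1190.0 MPa
sigma = sigma_0 + k/sqrt(d) = 46 + 1190.0 = 1236.0 MPa

1236.0


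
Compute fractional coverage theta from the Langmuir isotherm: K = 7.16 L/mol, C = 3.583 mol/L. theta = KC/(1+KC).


Langmuir isotherm: theta = K*C / (1 + K*C)
K*C = 7.16 * 3.583 = 25.65428
theta = 25.65428 / (1 + 25.65428) = 25.65428 / 26.65428
theta = 0.9625

0.9625


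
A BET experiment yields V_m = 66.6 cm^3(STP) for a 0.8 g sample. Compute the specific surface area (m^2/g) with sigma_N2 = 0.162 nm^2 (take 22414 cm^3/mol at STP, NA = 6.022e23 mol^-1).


Number of moles in monolayer = V_m / 22414 = 66.6 / 22414 = 0.00297136
Number of molecules = moles * NA = 0.00297136 * 6.022e23
SA = molecules * sigma / mass
SA = (66.6 / 22414) * 6.022e23 * 0.162e-18 / 0.8
SA = 362.3 m^2/g

362.3


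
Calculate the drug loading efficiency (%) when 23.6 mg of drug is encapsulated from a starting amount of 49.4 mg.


Drug loading efficiency = (drug loaded / drug initial) * 100
DLE = 23.6 / 49.4 * 100
DLE = 0.4777 * 100
DLE = 47.77%

47.77


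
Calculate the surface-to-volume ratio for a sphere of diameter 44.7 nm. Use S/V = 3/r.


Radius r = 44.7/2 = 22.35 nm
S/V = 3 / r = 3 / 22.35
S/V = 0.1342 nm^-1

0.1342


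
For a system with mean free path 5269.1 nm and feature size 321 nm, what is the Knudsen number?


Knudsen number Kn = lambda / L
Kn = 5269.1 / 321
Kn = 16.4146

16.4146


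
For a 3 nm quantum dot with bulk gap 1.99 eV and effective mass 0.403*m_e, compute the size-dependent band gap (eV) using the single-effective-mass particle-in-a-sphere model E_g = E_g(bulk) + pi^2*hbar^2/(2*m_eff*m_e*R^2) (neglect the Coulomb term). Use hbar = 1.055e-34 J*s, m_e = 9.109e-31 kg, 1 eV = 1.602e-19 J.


Radius R = 3/2 nm = 1.5e-09 m
Confinement energy dE = pi^2 * hbar^2 / (2 * m_eff * m_e * R^2)
dE = pi^2 * (1.055e-34)^2 / (2 * 0.403 * 9.109e-31 * (1.5e-09)^2) J, divided by 1.602e-19 J/eV
dE = 0.4151 eV
Total band gap = E_g(bulk) + dE = 1.99 + 0.4151 = 2.4051 eV

2.4051


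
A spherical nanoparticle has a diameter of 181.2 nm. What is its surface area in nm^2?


Radius r = 181.2/2 = 90.6 nm
Surface area SA = 4 * pi * r^2
SA = 4 * pi * (90.6)^2
SA = 103149.29 nm^2

103149.29


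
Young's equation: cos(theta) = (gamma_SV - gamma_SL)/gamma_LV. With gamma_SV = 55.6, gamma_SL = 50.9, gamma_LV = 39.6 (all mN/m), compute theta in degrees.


cos(theta) = (gamma_SV - gamma_SL) / gamma_LV
cos(theta) = (55.6 - 50.9) / 39.6
cos(theta) = 0.118687
theta = arccos(0.118687) = 83.18 degrees

83.18


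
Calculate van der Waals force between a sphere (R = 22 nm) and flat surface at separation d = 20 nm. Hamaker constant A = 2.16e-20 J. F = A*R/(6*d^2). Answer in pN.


Convert to SI: R = 22 nm = 2.2e-08 m, d = 20 nm = 2e-08 m
F = A * R / (6 * d^2)
F = 2.16e-20 * 2.2e-08 / (6 * (2e-08)^2)
F = 1.98e-13 N = 0.198 pN

0.198


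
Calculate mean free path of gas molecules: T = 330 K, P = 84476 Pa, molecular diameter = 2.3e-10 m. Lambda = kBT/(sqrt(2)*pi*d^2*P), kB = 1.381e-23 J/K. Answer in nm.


Mean free path: lambda = kB*T / (sqrt(2) * pi * d^2 * P)
lambda = 1.381e-23 * 330 / (sqrt(2) * pi * (2.3e-10)^2 * 84476)
lambda = 2.29538e-07 m
lambda = 229.54 nm

229.54


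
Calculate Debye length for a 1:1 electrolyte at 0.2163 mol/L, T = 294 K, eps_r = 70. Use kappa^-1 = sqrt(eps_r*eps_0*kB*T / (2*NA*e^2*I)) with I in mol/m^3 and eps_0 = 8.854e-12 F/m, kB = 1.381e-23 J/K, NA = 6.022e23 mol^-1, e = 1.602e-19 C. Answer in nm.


Ionic strength I = 0.2163 * 1^2 * 1000 = 216.3 mol/m^3
kappa^-1 = sqrt(70 * 8.854e-12 * 1.381e-23 * 294 / (2 * 6.022e23 * (1.602e-19)^2 * 216.3))
kappa^-1 = 0.613 nm

0.613


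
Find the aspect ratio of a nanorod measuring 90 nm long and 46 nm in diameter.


Aspect ratio AR = length / diameter
AR = 90 / 46
AR = 1.96

1.96


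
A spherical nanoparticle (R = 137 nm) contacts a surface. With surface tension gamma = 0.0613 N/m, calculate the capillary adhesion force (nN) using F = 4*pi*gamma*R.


Convert radius: R = 137 nm = 1.37e-07 m
F = 4 * pi * gamma * R
F = 4 * pi * 0.0613 * 1.37e-07
F = 1.05534e-07 N = 105.5336 nN

105.5336


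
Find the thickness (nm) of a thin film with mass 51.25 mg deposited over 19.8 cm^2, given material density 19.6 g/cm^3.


Convert: m = 51.25 mg = 5.1250e-05 kg, A = 19.8 cm^2 = 1.9800e-03 m^2, rho = 19.6 g/cm^3 = 19600 kg/m^3
t = m / (A * rho)
t = 5.1250e-05 / (1.9800e-03 * 19600)
t = 1.3206e-06 m = 1320.6 nm

1320.6


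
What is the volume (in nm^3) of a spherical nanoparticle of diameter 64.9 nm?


Radius r = 64.9/2 = 32.45 nm
Volume V = (4/3) * pi * r^3
V = (4/3) * pi * (32.45)^3
V = 143130.67 nm^3

143130.67


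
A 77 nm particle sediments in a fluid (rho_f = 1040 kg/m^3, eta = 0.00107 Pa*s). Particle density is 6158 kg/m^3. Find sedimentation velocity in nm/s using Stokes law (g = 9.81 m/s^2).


Radius R = 77/2 nm = 3.85e-08 m
Density difference = 6158 - 1040 = 5118 kg/m^3
v = 2 * R^2 * (rho_p - rho_f) * g / (9 * eta)
v = 2 * (3.85e-08)^2 * 5118 * 9.81 / (9 * 0.00107)
v = 1.54559e-08 m/s = 15.4559 nm/s

15.4559


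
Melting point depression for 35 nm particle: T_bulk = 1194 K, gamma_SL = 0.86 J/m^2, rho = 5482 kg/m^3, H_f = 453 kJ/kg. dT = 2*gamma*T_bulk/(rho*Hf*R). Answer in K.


Radius R = 35/2 = 17.5 nm = 1.75e-08 m
Convert H_f = 453 kJ/kg = 453000 J/kg
dT = 2 * gamma_SL * T_bulk / (rho * H_f * R)
dT = 2 * 0.86 * 1194 / (5482 * 453000 * 1.75e-08)
dT = 47.3 K

47.3


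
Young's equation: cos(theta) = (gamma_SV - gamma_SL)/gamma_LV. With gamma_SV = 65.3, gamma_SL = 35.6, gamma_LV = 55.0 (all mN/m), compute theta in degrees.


cos(theta) = (gamma_SV - gamma_SL) / gamma_LV
cos(theta) = (65.3 - 35.6) / 55.0
cos(theta) = 0.54
theta = arccos(0.54) = 57.32 degrees

57.32


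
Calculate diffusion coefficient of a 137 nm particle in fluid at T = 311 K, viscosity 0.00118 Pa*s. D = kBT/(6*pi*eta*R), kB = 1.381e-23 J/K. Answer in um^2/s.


Radius R = 137/2 = 68.5 nm = 6.85e-08 m
D = kB*T / (6*pi*eta*R)
D = 1.381e-23 * 311 / (6 * pi * 0.00118 * 6.85e-08)
D = 2.8189e-12 m^2/s = 2.819 um^2/s

2.819


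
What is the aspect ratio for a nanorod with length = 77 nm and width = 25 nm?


Aspect ratio AR = length / diameter
AR = 77 / 25
AR = 3.08

3.08


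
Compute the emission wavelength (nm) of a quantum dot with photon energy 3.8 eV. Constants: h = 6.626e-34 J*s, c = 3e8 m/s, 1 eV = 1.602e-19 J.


Convert energy: E = 3.8 eV = 3.8 * 1.602e-19 = 6.0876e-19 J
lambda = h*c / E = 6.626e-34 * 3e8 / 6.0876e-19
lambda = 3.26533e-07 m = 326.5 nm

326.5


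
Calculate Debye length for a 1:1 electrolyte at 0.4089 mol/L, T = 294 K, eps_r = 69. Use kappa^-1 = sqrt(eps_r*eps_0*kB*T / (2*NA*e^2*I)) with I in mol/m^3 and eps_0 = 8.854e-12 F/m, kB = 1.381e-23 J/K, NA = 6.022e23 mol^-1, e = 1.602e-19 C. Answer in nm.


Ionic strength I = 0.4089 * 1^2 * 1000 = 408.9 mol/m^3
kappa^-1 = sqrt(69 * 8.854e-12 * 1.381e-23 * 294 / (2 * 6.022e23 * (1.602e-19)^2 * 408.9))
kappa^-1 = 0.443 nm

0.443


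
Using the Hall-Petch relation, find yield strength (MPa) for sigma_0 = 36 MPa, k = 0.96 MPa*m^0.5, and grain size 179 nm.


d = 179 nm = 1.79e-07 m
sqrt(d) = 0.0004230839
Hall-Petch contribution = k / sqrt(d) = 0.96 / 0.0004230839 = 2269.1 MPa
sigma = sigma_0 + k/sqrt(d) = 36 + 2269.1 = 2305.1 MPa

2305.1


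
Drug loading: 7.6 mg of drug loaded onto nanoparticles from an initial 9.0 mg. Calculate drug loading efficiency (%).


Drug loading efficiency = (drug loaded / drug initial) * 100
DLE = 7.6 / 9.0 * 100
DLE = 0.8444 * 100
DLE = 84.44%

84.44


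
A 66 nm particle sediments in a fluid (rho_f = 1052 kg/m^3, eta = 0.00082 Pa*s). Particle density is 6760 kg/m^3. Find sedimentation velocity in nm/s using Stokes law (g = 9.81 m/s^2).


Radius R = 66/2 nm = 3.3e-08 m
Density difference = 6760 - 1052 = 5708 kg/m^3
v = 2 * R^2 * (rho_p - rho_f) * g / (9 * eta)
v = 2 * (3.3e-08)^2 * 5708 * 9.81 / (9 * 0.00082)
v = 1.65255e-08 m/s = 16.5255 nm/s

16.5255


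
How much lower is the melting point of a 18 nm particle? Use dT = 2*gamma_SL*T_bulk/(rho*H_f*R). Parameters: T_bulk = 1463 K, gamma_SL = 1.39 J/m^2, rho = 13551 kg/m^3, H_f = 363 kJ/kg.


Radius R = 18/2 = 9 nm = 9e-09 m
Convert H_f = 363 kJ/kg = 363000 J/kg
dT = 2 * gamma_SL * T_bulk / (rho * H_f * R)
dT = 2 * 1.39 * 1463 / (13551 * 363000 * 9e-09)
dT = 91.9 K

91.9


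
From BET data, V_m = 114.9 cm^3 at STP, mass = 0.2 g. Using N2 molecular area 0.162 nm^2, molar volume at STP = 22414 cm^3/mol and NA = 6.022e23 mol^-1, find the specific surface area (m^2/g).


Number of moles in monolayer = V_m / 22414 = 114.9 / 22414 = 0.00512626
Number of molecules = moles * NA = 0.00512626 * 6.022e23
SA = molecules * sigma / mass
SA = (114.9 / 22414) * 6.022e23 * 0.162e-18 / 0.2
SA = 2500.5 m^2/g

2500.5


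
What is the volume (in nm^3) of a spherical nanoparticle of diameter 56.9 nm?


Radius r = 56.9/2 = 28.45 nm
Volume V = (4/3) * pi * r^3
V = (4/3) * pi * (28.45)^3
V = 96457.37 nm^3

96457.37


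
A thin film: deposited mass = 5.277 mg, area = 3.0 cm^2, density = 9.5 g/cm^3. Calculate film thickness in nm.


Convert: m = 5.277 mg = 5.2770e-06 kg, A = 3.0 cm^2 = 3.0000e-04 m^2, rho = 9.5 g/cm^3 = 9500 kg/m^3
t = m / (A * rho)
t = 5.2770e-06 / (3.0000e-04 * 9500)
t = 1.8516e-06 m = 1851.6 nm

1851.6


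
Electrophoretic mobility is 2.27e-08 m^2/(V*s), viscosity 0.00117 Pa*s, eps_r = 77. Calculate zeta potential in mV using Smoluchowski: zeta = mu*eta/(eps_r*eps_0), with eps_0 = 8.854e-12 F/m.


Smoluchowski equation: zeta = mu * eta / (eps_r * eps_0)
zeta = 2.27e-08 * 0.00117 / (77 * 8.854e-12)
zeta = 0.038957 V = 38.96 mV

38.96


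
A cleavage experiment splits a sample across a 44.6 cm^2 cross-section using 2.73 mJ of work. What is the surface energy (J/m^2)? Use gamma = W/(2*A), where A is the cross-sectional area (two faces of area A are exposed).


Convert: A = 44.6 cm^2 = 0.00446 m^2, W = 2.73 mJ = 0.00273 J
Cleaving exposes two faces of area A, so total new surface = 2*A and gamma = W / (2*A)
gamma = 0.00273 / (2 * 0.00446)
gamma = 0.306 J/m^2

0.306


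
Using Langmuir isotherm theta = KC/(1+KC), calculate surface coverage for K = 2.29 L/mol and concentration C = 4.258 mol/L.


Langmuir isotherm: theta = K*C / (1 + K*C)
K*C = 2.29 * 4.258 = 9.75082
theta = 9.75082 / (1 + 9.75082) = 9.75082 / 10.75082
theta = 0.907

0.907


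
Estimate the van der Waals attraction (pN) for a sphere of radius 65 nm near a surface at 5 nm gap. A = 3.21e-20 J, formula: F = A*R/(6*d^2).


Convert to SI: R = 65 nm = 6.5e-08 m, d = 5 nm = 5e-09 m
F = A * R / (6 * d^2)
F = 3.21e-20 * 6.5e-08 / (6 * (5e-09)^2)
F = 1.391e-11 N = 13.91 pN

13.91


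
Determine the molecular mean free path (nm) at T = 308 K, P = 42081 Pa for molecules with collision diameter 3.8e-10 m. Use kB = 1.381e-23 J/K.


Mean free path: lambda = kB*T / (sqrt(2) * pi * d^2 * P)
lambda = 1.381e-23 * 308 / (sqrt(2) * pi * (3.8e-10)^2 * 42081)
lambda = 1.57553e-07 m
lambda = 157.55 nm

157.55


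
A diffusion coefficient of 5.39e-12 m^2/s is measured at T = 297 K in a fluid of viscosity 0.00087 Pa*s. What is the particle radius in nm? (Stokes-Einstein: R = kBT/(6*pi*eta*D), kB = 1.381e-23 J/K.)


Stokes-Einstein: R = kB*T / (6*pi*eta*D)
R = 1.381e-23 * 297 / (6 * pi * 0.00087 * 5.39e-12)
R = 4.64025e-08 m = 46.4 nm

46.4


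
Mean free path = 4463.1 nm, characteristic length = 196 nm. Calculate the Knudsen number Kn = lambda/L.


Knudsen number Kn = lambda / L
Kn = 4463.1 / 196
Kn = 22.7709

22.7709


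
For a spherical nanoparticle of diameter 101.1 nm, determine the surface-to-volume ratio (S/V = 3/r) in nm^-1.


Radius r = 101.1/2 = 50.55 nm
S/V = 3 / r = 3 / 50.55
S/V = 0.0593 nm^-1

0.0593


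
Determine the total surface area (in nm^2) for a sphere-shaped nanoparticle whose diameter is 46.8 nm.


Radius r = 46.8/2 = 23.4 nm
Surface area SA = 4 * pi * r^2
SA = 4 * pi * (23.4)^2
SA = 6880.84 nm^2

6880.84


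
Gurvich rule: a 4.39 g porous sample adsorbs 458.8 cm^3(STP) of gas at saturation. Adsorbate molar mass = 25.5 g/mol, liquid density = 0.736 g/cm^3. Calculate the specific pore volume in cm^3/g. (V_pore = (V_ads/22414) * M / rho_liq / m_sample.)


Moles adsorbed n = V_ads / 22414 = 458.8 / 22414 = 2.046935e-02 mol
Liquid volume V_liq = n * M / rho_liq = 2.046935e-02 * 25.5 / 0.736 = 0.70920 cm^3
Specific pore volume V_pore = V_liq / m_sample = 0.70920 / 4.39
V_pore = 0.1615 cm^3/g

0.1615


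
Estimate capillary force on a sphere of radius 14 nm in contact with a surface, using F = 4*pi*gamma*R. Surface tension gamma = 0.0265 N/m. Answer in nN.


Convert radius: R = 14 nm = 1.4e-08 m
F = 4 * pi * gamma * R
F = 4 * pi * 0.0265 * 1.4e-08
F = 4.66212e-09 N = 4.6621 nN

4.6621


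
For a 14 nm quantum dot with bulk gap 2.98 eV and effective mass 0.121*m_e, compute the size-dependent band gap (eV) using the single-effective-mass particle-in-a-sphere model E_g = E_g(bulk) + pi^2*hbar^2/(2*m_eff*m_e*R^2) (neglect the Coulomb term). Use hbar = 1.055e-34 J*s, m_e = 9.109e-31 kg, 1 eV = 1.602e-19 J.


Radius R = 14/2 nm = 7e-09 m
Confinement energy dE = pi^2 * hbar^2 / (2 * m_eff * m_e * R^2)
dE = pi^2 * (1.055e-34)^2 / (2 * 0.121 * 9.109e-31 * (7e-09)^2) J, divided by 1.602e-19 J/eV
dE = 0.0635 eV
Total band gap = E_g(bulk) + dE = 2.98 + 0.0635 = 3.0435 eV

3.0435


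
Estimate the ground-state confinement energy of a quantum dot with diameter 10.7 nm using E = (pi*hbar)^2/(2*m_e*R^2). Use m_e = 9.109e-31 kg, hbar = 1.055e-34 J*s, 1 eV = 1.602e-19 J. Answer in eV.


Radius R = 10.7/2 = 5.35 nm = 5.35e-09 m
E = (pi * 1.055e-34)^2 / (2 * 9.109e-31 * (5.35e-09)^2)
E(J) = 2.10667e-21
E = E(J) / 1.602e-19 = 0.0132 eV

0.0132


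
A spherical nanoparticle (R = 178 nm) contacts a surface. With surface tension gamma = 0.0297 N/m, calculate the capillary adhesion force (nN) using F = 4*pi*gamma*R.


Convert radius: R = 178 nm = 1.78e-07 m
F = 4 * pi * gamma * R
F = 4 * pi * 0.0297 * 1.78e-07
F = 6.64334e-08 N = 66.4334 nN

66.4334


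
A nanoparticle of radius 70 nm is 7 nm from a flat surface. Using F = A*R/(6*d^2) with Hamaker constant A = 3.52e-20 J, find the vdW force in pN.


Convert to SI: R = 70 nm = 7e-08 m, d = 7 nm = 7e-09 m
F = A * R / (6 * d^2)
F = 3.52e-20 * 7e-08 / (6 * (7e-09)^2)
F = 8.38095e-12 N = 8.381 pN

8.381


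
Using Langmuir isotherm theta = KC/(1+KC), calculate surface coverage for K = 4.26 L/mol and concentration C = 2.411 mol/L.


Langmuir isotherm: theta = K*C / (1 + K*C)
K*C = 4.26 * 2.411 = 10.27086
theta = 10.27086 / (1 + 10.27086) = 10.27086 / 11.27086
theta = 0.9113

0.9113


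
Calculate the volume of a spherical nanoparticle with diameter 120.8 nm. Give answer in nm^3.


Radius r = 120.8/2 = 60.4 nm
Volume V = (4/3) * pi * r^3
V = (4/3) * pi * (60.4)^3
V = 922995.16 nm^3

922995.16


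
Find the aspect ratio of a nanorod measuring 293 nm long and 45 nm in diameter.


Aspect ratio AR = length / diameter
AR = 293 / 45
AR = 6.51

6.51


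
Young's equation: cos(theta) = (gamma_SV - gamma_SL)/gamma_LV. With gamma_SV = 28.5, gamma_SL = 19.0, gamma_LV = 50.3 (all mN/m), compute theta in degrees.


cos(theta) = (gamma_SV - gamma_SL) / gamma_LV
cos(theta) = (28.5 - 19.0) / 50.3
cos(theta) = 0.188867
theta = arccos(0.188867) = 79.11 degrees

79.11


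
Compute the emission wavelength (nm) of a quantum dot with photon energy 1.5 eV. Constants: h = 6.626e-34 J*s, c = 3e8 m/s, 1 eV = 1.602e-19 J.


Convert energy: E = 1.5 eV = 1.5 * 1.602e-19 = 2.403e-19 J
lambda = h*c / E = 6.626e-34 * 3e8 / 2.403e-19
lambda = 8.27216e-07 m = 827.2 nm

827.2


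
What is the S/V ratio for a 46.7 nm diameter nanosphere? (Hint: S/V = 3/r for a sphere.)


Radius r = 46.7/2 = 23.35 nm
S/V = 3 / r = 3 / 23.35
S/V = 0.1285 nm^-1

0.1285


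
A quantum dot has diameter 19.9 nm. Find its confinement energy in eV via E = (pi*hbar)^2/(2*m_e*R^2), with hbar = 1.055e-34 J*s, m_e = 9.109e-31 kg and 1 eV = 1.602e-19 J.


Radius R = 19.9/2 = 9.95 nm = 9.95e-09 m
E = (pi * 1.055e-34)^2 / (2 * 9.109e-31 * (9.95e-09)^2)
E(J) = 6.09057e-22
E = E(J) / 1.602e-19 = 0.0038 eV

0.0038


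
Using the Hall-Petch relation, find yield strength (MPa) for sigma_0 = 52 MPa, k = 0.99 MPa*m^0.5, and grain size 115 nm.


d = 115 nm = 1.15e-07 m
sqrt(d) = 0.0003391165
Hall-Petch contribution = k / sqrt(d) = 0.99 / 0.0003391165 = 2919.4 MPa
sigma = sigma_0 + k/sqrt(d) = 52 + 2919.4 = 2971.4 MPa

2971.4


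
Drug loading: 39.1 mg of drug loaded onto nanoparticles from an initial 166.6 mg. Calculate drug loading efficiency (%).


Drug loading efficiency = (drug loaded / drug initial) * 100
DLE = 39.1 / 166.6 * 100
DLE = 0.2347 * 100
DLE = 23.47%

23.47


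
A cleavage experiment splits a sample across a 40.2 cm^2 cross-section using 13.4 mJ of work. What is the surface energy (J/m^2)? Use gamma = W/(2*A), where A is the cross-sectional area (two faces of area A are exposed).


Convert: A = 40.2 cm^2 = 0.00402 m^2, W = 13.4 mJ = 0.0134 J
Cleaving exposes two faces of area A, so total new surface = 2*A and gamma = W / (2*A)
gamma = 0.0134 / (2 * 0.00402)
gamma = 1.667 J/m^2

1.667


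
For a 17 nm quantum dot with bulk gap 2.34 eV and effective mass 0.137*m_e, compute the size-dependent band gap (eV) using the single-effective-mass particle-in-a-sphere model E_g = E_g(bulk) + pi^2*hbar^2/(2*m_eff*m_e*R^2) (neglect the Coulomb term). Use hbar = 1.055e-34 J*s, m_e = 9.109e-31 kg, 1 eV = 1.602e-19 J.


Radius R = 17/2 nm = 8.5e-09 m
Confinement energy dE = pi^2 * hbar^2 / (2 * m_eff * m_e * R^2)
dE = pi^2 * (1.055e-34)^2 / (2 * 0.137 * 9.109e-31 * (8.5e-09)^2) J, divided by 1.602e-19 J/eV
dE = 0.038 eV
Total band gap = E_g(bulk) + dE = 2.34 + 0.038 = 2.378 eV

2.378


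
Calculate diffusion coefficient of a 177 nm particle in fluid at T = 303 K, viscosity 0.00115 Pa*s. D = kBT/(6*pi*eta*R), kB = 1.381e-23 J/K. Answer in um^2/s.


Radius R = 177/2 = 88.5 nm = 8.85e-08 m
D = kB*T / (6*pi*eta*R)
D = 1.381e-23 * 303 / (6 * pi * 0.00115 * 8.85e-08)
D = 2.18119e-12 m^2/s = 2.181 um^2/s

2.181


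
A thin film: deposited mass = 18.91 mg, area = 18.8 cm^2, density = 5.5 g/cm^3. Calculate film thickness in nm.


Convert: m = 18.91 mg = 1.8910e-05 kg, A = 18.8 cm^2 = 1.8800e-03 m^2, rho = 5.5 g/cm^3 = 5500 kg/m^3
t = m / (A * rho)
t = 1.8910e-05 / (1.8800e-03 * 5500)
t = 1.8288e-06 m = 1828.8 nm

1828.8


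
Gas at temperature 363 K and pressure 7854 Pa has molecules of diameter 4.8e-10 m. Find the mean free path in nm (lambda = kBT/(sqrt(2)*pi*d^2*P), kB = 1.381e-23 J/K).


Mean free path: lambda = kB*T / (sqrt(2) * pi * d^2 * P)
lambda = 1.381e-23 * 363 / (sqrt(2) * pi * (4.8e-10)^2 * 7854)
lambda = 6.23537e-07 m
lambda = 623.54 nm

623.54


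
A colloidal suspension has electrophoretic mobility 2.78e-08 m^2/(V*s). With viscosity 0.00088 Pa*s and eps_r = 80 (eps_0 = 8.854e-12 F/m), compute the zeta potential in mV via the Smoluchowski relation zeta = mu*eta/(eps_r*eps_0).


Smoluchowski equation: zeta = mu * eta / (eps_r * eps_0)
zeta = 2.78e-08 * 0.00088 / (80 * 8.854e-12)
zeta = 0.034538 V = 34.54 mV

34.54


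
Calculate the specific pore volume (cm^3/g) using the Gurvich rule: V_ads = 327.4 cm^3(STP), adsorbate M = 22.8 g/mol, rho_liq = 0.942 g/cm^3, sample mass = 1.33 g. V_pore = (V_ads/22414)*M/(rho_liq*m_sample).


Moles adsorbed n = V_ads / 22414 = 327.4 / 22414 = 1.460694e-02 mol
Liquid volume V_liq = n * M / rho_liq = 1.460694e-02 * 22.8 / 0.942 = 0.35354 cm^3
Specific pore volume V_pore = V_liq / m_sample = 0.35354 / 1.33
V_pore = 0.2658 cm^3/g

0.2658


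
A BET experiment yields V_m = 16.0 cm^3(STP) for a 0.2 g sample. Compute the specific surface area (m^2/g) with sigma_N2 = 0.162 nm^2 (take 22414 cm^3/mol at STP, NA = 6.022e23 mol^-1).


Number of moles in monolayer = V_m / 22414 = 16.0 / 22414 = 0.00071384
Number of molecules = moles * NA = 0.00071384 * 6.022e23
SA = molecules * sigma / mass
SA = (16.0 / 22414) * 6.022e23 * 0.162e-18 / 0.2
SA = 348.2 m^2/g

348.2


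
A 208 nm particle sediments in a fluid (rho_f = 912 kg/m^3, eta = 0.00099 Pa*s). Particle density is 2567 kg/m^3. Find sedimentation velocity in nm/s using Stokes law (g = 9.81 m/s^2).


Radius R = 208/2 nm = 1.04e-07 m
Density difference = 2567 - 912 = 1655 kg/m^3
v = 2 * R^2 * (rho_p - rho_f) * g / (9 * eta)
v = 2 * (1.04e-07)^2 * 1655 * 9.81 / (9 * 0.00099)
v = 3.94172e-08 m/s = 39.4172 nm/s

39.4172


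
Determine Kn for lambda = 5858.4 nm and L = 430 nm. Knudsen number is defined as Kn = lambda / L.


Knudsen number Kn = lambda / L
Kn = 5858.4 / 430
Kn = 13.6242

13.6242


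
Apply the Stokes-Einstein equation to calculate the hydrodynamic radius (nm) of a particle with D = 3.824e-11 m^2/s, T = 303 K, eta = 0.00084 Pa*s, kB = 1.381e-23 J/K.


Stokes-Einstein: R = kB*T / (6*pi*eta*D)
R = 1.381e-23 * 303 / (6 * pi * 0.00084 * 3.824e-11)
R = 6.91095e-09 m = 6.91 nm

6.91


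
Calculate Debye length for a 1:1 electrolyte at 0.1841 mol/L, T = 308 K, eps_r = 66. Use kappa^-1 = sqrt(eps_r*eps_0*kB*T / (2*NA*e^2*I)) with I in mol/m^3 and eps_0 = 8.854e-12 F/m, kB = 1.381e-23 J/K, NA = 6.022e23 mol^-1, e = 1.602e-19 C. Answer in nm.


Ionic strength I = 0.1841 * 1^2 * 1000 = 184.1 mol/m^3
kappa^-1 = sqrt(66 * 8.854e-12 * 1.381e-23 * 308 / (2 * 6.022e23 * (1.602e-19)^2 * 184.1))
kappa^-1 = 0.661 nm

0.661


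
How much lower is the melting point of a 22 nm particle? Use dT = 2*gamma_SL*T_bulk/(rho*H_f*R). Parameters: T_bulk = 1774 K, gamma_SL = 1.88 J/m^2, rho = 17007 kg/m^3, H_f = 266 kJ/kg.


Radius R = 22/2 = 11 nm = 1.1e-08 m
Convert H_f = 266 kJ/kg = 266000 J/kg
dT = 2 * gamma_SL * T_bulk / (rho * H_f * R)
dT = 2 * 1.88 * 1774 / (17007 * 266000 * 1.1e-08)
dT = 134.0 K

134.0


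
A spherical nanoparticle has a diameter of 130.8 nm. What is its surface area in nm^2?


Radius r = 130.8/2 = 65.4 nm
Surface area SA = 4 * pi * r^2
SA = 4 * pi * (65.4)^2
SA = 53748.38 nm^2

53748.38


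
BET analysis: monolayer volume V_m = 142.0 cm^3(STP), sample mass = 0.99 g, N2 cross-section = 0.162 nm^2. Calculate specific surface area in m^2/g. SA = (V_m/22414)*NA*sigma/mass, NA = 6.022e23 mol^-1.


Number of moles in monolayer = V_m / 22414 = 142.0 / 22414 = 0.00633533
Number of molecules = moles * NA = 0.00633533 * 6.022e23
SA = molecules * sigma / mass
SA = (142.0 / 22414) * 6.022e23 * 0.162e-18 / 0.99
SA = 624.3 m^2/g

624.3


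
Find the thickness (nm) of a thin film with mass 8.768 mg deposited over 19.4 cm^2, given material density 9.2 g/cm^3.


Convert: m = 8.768 mg = 8.7680e-06 kg, A = 19.4 cm^2 = 1.9400e-03 m^2, rho = 9.2 g/cm^3 = 9200 kg/m^3
t = m / (A * rho)
t = 8.7680e-06 / (1.9400e-03 * 9200)
t = 4.9126e-07 m = 491.3 nm

491.3


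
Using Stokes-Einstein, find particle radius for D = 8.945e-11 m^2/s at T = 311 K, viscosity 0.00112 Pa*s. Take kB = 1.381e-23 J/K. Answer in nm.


Stokes-Einstein: R = kB*T / (6*pi*eta*D)
R = 1.381e-23 * 311 / (6 * pi * 0.00112 * 8.945e-11)
R = 2.27434e-09 m = 2.27 nm

2.27


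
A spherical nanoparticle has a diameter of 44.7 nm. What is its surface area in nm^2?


Radius r = 44.7/2 = 22.35 nm
Surface area SA = 4 * pi * r^2
SA = 4 * pi * (22.35)^2
SA = 6277.18 nm^2

6277.18


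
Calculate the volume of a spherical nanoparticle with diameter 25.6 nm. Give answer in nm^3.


Radius r = 25.6/2 = 12.8 nm
Volume V = (4/3) * pi * r^3
V = (4/3) * pi * (12.8)^3
V = 8784.53 nm^3

8784.53


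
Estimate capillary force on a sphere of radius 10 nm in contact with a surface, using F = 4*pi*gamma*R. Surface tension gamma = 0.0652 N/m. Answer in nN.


Convert radius: R = 10 nm = 1e-08 m
F = 4 * pi * gamma * R
F = 4 * pi * 0.0652 * 1e-08
F = 8.19327e-09 N = 8.1933 nN

8.1933
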